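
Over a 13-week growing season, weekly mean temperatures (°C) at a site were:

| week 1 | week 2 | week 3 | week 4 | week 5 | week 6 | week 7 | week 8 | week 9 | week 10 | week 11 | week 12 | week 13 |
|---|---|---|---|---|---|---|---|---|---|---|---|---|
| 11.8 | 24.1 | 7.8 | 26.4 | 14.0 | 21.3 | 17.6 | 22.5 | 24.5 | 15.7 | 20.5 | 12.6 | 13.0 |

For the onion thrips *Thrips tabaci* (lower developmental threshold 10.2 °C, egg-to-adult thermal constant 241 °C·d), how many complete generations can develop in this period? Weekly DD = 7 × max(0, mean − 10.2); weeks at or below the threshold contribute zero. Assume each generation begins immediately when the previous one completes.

Weekly DD (7 × max(0, T̄ − 10.2)): 11.2, 97.3, 0.0, 113.4, 26.6, 77.7, 51.8, 86.1, 100.1, 38.5, 72.1, 16.8, 19.6.
Season total = 711.2 DD.
Complete generations = ⌊711.2 / 241⌋ = 2.

2 generations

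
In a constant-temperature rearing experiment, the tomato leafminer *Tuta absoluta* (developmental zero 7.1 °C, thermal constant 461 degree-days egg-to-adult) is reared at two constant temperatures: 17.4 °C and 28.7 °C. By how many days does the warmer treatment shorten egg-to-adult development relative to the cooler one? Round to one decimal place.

At 17.4 °C: 461 / (17.4 − 7.1) = 461 / 10.3 = 44.757 d.
At 28.7 °C: 461 / (28.7 − 7.1) = 461 / 21.6 = 21.343 d.
Difference = |44.757 − 21.343| = 23.415 ≈ 23.4 days.

23.4 days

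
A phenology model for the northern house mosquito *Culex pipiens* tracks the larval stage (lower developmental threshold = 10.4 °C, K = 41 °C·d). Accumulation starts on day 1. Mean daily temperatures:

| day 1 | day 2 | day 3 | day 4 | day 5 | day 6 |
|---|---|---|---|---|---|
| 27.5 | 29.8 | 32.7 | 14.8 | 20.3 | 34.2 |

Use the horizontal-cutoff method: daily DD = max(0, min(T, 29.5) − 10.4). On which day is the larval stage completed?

day 3

Daily DD above 10.4 °C (capped at 19.1): 17.1, 19.1, 19.1, 4.4, 9.9, 19.1.
Cumulative: 17.1, 36.2, 55.3, 59.7, 69.6, 88.7.
The total first reaches 41 DD on day 3.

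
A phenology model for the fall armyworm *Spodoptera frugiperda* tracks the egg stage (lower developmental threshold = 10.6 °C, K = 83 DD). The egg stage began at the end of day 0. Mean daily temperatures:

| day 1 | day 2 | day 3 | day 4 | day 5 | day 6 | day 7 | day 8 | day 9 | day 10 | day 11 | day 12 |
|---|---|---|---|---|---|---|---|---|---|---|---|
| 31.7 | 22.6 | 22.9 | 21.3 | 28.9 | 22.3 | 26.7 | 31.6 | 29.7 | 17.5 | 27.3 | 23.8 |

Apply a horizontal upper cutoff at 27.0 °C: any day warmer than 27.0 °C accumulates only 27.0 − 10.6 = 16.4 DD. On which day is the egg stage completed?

day 7

Daily DD above 10.6 °C (capped at 16.4): 16.4, 12.0, 12.3, 10.7, 16.4, 11.7, 16.1, 16.4, 16.4, 6.9, 16.4, 13.2.
Cumulative: 16.4, 28.4, 40.7, 51.4, 67.8, 79.5, 95.6, 112.0, 128.4, 135.3, 151.7, 164.9.
The total first reaches 83 DD on day 7.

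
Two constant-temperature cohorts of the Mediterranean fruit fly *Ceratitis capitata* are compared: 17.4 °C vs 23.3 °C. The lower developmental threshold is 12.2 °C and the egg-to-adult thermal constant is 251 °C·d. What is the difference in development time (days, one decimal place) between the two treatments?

At 17.4 °C: 251 / (17.4 − 12.2) = 251 / 5.2 = 48.269 d.
At 23.3 °C: 251 / (23.3 − 12.2) = 251 / 11.1 = 22.613 d.
Difference = |48.269 − 22.613| = 25.657 ≈ 25.7 days.

25.7 days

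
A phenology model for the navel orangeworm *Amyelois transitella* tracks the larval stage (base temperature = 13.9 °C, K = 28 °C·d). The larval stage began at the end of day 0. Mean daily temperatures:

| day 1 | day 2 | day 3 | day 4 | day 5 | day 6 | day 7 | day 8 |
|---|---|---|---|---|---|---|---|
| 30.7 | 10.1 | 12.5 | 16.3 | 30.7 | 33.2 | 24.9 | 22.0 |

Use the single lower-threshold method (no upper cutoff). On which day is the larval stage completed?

Daily DD above 13.9 °C: 16.8, 0.0, 0.0, 2.4, 16.8, 19.3, 11.0, 8.1.
Cumulative: 16.8, 16.8, 16.8, 19.2, 36.0, 55.3, 66.3, 74.4.
The total first reaches 28 DD on day 5.

day 5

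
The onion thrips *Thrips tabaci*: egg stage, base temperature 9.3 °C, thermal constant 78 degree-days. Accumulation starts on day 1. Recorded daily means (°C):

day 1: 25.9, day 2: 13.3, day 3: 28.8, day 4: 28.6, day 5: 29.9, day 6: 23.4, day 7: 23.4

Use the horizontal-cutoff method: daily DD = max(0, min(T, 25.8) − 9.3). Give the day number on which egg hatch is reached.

Daily DD above 9.3 °C (capped at 16.5): 16.5, 4.0, 16.5, 16.5, 16.5, 14.1, 14.1.
Cumulative: 16.5, 20.5, 37.0, 53.5, 70.0, 84.1, 98.2.
The total first reaches 78 DD on day 6.

day 6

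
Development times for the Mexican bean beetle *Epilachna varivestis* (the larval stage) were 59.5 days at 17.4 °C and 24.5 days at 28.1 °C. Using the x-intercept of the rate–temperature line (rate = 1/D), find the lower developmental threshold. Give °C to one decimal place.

9.9 °C

Equal thermal constants: D₁(T₁ − T_b) = D₂(T₂ − T_b).
59.5·(17.4 − T_b) = 24.5·(28.1 − T_b)
T_b = (59.5·17.4 − 24.5·28.1) / (59.5 − 24.5) = 346.85 / 35.0 = 9.910 °C ≈ 9.9 °C.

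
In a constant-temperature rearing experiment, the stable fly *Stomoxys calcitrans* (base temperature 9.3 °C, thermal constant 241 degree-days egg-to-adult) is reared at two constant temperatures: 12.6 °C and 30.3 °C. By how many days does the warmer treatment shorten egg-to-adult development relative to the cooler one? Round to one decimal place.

At 12.6 °C: 241 / (12.6 − 9.3) = 241 / 3.3 = 73.030 d.
At 30.3 °C: 241 / (30.3 − 9.3) = 241 / 21.0 = 11.476 d.
Difference = |73.030 − 11.476| = 61.554 ≈ 61.6 days.

61.6 days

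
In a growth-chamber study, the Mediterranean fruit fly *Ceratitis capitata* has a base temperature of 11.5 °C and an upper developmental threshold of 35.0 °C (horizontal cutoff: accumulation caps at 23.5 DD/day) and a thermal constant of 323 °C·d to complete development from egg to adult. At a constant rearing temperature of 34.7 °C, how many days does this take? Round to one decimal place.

Daily accumulation = 34.7 − 11.5 = 23.2 DD/day.
Duration = 323 / 23.2 = 13.922 ≈ 13.9 days.

13.9 days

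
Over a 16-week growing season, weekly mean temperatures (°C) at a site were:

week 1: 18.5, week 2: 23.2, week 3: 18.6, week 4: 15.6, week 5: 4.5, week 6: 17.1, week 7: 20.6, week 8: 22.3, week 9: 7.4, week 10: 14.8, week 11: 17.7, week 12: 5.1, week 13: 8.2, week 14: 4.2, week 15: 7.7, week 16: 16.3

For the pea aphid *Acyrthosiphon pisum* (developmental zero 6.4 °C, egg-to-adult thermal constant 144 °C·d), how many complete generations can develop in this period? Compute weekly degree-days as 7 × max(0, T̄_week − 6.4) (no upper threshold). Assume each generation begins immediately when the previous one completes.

6 generations

Weekly DD (7 × max(0, T̄ − 6.4)): 84.7, 117.6, 85.4, 64.4, 0.0, 74.9, 99.4, 111.3, 7.0, 58.8, 79.1, 0.0, 12.6, 0.0, 9.1, 69.3.
Season total = 873.6 DD.
Complete generations = ⌊873.6 / 144⌋ = 6.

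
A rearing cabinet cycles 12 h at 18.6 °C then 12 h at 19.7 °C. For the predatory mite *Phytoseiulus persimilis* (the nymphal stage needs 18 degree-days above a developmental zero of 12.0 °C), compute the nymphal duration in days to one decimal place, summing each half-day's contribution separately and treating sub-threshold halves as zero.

Day half: max(0, 18.6 − 12.0) × 0.5 = 6.6 × 0.5 = 3.30 DD.
Night half: max(0, 19.7 − 12.0) × 0.5 = 7.7 × 0.5 = 3.85 DD.
Per 24 h: 7.15 DD/day.
Duration = 18 / 7.15 = 2.517 ≈ 2.5 days.

2.5 days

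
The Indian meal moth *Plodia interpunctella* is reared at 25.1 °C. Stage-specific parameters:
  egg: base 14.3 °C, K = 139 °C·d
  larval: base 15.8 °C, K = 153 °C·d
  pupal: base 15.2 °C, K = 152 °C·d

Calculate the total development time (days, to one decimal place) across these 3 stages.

egg: 139 / (25.1 − 14.3) = 139 / 10.8 = 12.870 d.
larval: 153 / (25.1 − 15.8) = 153 / 9.3 = 16.452 d.
pupal: 152 / (25.1 − 15.2) = 152 / 9.9 = 15.354 d.
Sum = 44.676 ≈ 44.7 days.

44.7 days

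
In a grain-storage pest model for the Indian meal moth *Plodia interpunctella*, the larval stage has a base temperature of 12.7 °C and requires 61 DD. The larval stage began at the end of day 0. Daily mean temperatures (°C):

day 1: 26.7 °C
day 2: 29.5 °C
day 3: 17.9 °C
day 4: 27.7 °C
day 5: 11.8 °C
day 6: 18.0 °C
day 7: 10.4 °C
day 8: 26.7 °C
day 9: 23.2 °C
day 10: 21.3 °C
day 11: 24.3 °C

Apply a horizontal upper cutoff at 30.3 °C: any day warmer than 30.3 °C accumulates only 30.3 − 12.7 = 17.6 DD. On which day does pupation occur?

Daily DD above 12.7 °C (capped at 17.6): 14.0, 16.8, 5.2, 15.0, 0.0, 5.3, 0.0, 14.0, 10.5, 8.6, 11.6.
Cumulative: 14.0, 30.8, 36.0, 51.0, 51.0, 56.3, 56.3, 70.3, 80.8, 89.4, 101.0.
The total first reaches 61 DD on day 8.

day 8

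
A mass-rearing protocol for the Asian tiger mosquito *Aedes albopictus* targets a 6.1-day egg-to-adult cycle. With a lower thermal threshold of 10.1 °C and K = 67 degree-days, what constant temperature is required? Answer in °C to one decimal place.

Required daily accumulation = 67 / 6.1 = 10.984 DD/day.
T = T_base + 10.984 = 10.1 + 10.984 = 21.084 ≈ 21.1 °C.

21.1 °C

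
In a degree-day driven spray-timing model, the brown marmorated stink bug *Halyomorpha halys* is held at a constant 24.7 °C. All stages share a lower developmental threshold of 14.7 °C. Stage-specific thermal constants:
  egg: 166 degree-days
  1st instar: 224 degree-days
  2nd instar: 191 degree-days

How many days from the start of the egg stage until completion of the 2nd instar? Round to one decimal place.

58.1 days

Daily accumulation at 24.7 °C = 24.7 − 14.7 = 10.0 DD/day.
Total K = 166 + 224 + 191 = 581 DD.
Total duration = 581 / 10.0 = 58.100 ≈ 58.1 days.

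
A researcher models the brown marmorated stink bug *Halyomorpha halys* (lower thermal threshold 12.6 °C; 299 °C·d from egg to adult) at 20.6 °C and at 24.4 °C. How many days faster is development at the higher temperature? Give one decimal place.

At 20.6 °C: 299 / (20.6 − 12.6) = 299 / 8.0 = 37.375 d.
At 24.4 °C: 299 / (24.4 − 12.6) = 299 / 11.8 = 25.339 d.
Difference = |37.375 − 25.339| = 12.036 ≈ 12.0 days.

12.0 days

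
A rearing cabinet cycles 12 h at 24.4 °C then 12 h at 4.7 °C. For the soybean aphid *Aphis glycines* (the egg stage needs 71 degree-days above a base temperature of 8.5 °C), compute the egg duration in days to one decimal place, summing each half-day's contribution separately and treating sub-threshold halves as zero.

8.9 days

Day half: max(0, 24.4 − 8.5) × 0.5 = 15.9 × 0.5 = 7.95 DD.
Night half: max(0, 4.7 − 8.5) × 0.5 = 0.0 × 0.5 = 0.00 DD.
Per 24 h: 7.95 DD/day.
Duration = 71 / 7.95 = 8.931 ≈ 8.9 days.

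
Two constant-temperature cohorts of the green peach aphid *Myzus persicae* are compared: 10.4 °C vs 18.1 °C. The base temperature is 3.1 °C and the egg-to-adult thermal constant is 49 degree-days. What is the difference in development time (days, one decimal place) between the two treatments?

3.4 days

At 10.4 °C: 49 / (10.4 − 3.1) = 49 / 7.3 = 6.712 d.
At 18.1 °C: 49 / (18.1 − 3.1) = 49 / 15.0 = 3.267 d.
Difference = |6.712 − 3.267| = 3.446 ≈ 3.4 days.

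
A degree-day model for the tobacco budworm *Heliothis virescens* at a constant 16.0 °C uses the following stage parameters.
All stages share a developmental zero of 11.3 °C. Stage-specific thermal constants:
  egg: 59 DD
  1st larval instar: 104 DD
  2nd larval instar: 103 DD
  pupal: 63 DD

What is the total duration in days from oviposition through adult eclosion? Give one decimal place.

Daily accumulation at 16.0 °C = 16.0 − 11.3 = 4.7 DD/day.
Total K = 59 + 104 + 103 + 63 = 329 DD.
Total duration = 329 / 4.7 = 70.000 ≈ 70.0 days.

70.0 days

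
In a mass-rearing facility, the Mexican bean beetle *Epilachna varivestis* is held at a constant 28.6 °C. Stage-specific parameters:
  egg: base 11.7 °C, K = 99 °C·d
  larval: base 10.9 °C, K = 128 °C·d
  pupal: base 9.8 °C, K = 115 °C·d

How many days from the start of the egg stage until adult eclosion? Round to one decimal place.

egg: 99 / (28.6 − 11.7) = 99 / 16.9 = 5.858 d.
larval: 128 / (28.6 − 10.9) = 128 / 17.7 = 7.232 d.
pupal: 115 / (28.6 − 9.8) = 115 / 18.8 = 6.117 d.
Sum = 19.207 ≈ 19.2 days.

19.2 days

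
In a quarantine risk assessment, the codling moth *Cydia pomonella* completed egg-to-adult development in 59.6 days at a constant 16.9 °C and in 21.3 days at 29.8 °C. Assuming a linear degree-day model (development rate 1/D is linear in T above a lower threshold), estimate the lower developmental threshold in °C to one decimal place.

9.7 °C

Under the model K = D·(T − T_b), so D₁·(T₁ − T_b) = D₂·(T₂ − T_b).
59.6·(16.9 − T_b) = 21.3·(29.8 − T_b)
T_b = (59.6·16.9 − 21.3·29.8) / (59.6 − 21.3) = 372.50 / 38.3 = 9.726 °C ≈ 9.7 °C.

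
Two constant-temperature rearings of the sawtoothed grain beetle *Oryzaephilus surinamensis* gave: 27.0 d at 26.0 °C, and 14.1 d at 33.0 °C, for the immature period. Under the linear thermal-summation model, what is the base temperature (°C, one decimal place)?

Under the model K = D·(T − T_b), so D₁·(T₁ − T_b) = D₂·(T₂ − T_b).
27.0·(26.0 − T_b) = 14.1·(33.0 − T_b)
T_b = (27.0·26.0 − 14.1·33.0) / (27.0 − 14.1) = 236.70 / 12.9 = 18.349 °C ≈ 18.3 °C.

18.3 °C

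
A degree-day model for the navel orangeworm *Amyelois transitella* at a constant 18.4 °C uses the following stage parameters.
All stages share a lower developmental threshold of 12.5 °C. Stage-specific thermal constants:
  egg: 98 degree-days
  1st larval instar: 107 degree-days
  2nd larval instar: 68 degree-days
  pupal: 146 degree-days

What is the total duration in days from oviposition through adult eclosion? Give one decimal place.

Daily accumulation at 18.4 °C = 18.4 − 12.5 = 5.9 DD/day.
Total K = 98 + 107 + 68 + 146 = 419 DD.
Total duration = 419 / 5.9 = 71.017 ≈ 71.0 days.

71.0 days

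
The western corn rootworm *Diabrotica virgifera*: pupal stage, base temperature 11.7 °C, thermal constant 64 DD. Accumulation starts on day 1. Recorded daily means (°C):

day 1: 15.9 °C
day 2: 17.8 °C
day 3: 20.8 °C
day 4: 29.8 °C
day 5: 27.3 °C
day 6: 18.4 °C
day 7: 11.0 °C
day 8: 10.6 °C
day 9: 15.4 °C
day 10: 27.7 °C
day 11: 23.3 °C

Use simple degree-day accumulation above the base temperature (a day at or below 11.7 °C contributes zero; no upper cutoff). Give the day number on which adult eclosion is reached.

day 10

Daily DD above 11.7 °C: 4.2, 6.1, 9.1, 18.1, 15.6, 6.7, 0.0, 0.0, 3.7, 16.0, 11.6.
Cumulative: 4.2, 10.3, 19.4, 37.5, 53.1, 59.8, 59.8, 59.8, 63.5, 79.5, 91.1.
The total first reaches 64 DD on day 10.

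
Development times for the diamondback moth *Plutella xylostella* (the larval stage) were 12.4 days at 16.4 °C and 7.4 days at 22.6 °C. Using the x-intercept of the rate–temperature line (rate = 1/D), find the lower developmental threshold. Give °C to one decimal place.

7.2 °C

Under the model K = D·(T − T_b), so D₁·(T₁ − T_b) = D₂·(T₂ − T_b).
12.4·(16.4 − T_b) = 7.4·(22.6 − T_b)
T_b = (12.4·16.4 − 7.4·22.6) / (12.4 − 7.4) = 36.12 / 5.0 = 7.224 °C ≈ 7.2 °C.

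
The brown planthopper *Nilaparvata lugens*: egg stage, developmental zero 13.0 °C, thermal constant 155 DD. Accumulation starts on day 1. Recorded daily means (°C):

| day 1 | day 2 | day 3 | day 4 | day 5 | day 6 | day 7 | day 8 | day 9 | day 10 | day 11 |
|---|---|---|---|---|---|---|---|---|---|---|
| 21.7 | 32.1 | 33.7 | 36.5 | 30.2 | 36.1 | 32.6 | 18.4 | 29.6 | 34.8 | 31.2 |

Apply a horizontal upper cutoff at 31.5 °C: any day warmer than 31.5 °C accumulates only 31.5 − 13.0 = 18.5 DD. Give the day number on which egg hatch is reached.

Daily DD above 13.0 °C (capped at 18.5): 8.7, 18.5, 18.5, 18.5, 17.2, 18.5, 18.5, 5.4, 16.6, 18.5, 18.2.
Cumulative: 8.7, 27.2, 45.7, 64.2, 81.4, 99.9, 118.4, 123.8, 140.4, 158.9, 177.1.
The total first reaches 155 DD on day 10.

day 10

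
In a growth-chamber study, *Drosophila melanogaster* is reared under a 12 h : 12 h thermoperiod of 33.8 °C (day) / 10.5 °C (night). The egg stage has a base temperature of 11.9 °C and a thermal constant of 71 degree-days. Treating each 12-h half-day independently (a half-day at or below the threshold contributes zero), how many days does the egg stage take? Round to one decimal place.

Day half: max(0, 33.8 − 11.9) × 0.5 = 21.9 × 0.5 = 10.95 DD.
Night half: max(0, 10.5 − 11.9) × 0.5 = 0.0 × 0.5 = 0.00 DD.
Per 24 h: 10.95 DD/day.
Duration = 71 / 10.95 = 6.484 ≈ 6.5 days.

6.5 days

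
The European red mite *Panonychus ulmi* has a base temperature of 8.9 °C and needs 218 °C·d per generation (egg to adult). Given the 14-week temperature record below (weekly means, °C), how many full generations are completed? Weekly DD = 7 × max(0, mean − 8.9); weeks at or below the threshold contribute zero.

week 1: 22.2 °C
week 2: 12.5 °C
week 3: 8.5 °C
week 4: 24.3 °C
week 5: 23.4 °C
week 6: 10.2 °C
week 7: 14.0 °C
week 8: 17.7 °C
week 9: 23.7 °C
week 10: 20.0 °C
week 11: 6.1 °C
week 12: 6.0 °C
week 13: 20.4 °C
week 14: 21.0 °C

3 generations

Weekly DD (7 × max(0, T̄ − 8.9)): 93.1, 25.2, 0.0, 107.8, 101.5, 9.1, 35.7, 61.6, 103.6, 77.7, 0.0, 0.0, 80.5, 84.7.
Season total = 780.5 DD.
Complete generations = ⌊780.5 / 218⌋ = 3.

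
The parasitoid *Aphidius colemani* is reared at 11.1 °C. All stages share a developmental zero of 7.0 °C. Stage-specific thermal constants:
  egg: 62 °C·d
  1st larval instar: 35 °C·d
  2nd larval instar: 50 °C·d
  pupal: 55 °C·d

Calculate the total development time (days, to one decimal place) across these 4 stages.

49.3 days

Daily accumulation at 11.1 °C = 11.1 − 7.0 = 4.1 DD/day.
Total K = 62 + 35 + 50 + 55 = 202 DD.
Total duration = 202 / 4.1 = 49.268 ≈ 49.3 days.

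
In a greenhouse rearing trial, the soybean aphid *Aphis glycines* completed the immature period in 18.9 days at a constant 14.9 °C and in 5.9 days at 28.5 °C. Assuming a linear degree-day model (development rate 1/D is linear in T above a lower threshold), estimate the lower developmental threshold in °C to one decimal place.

8.7 °C

Under the model K = D·(T − T_b), so D₁·(T₁ − T_b) = D₂·(T₂ − T_b).
18.9·(14.9 − T_b) = 5.9·(28.5 − T_b)
T_b = (18.9·14.9 − 5.9·28.5) / (18.9 − 5.9) = 113.46 / 13.0 = 8.728 °C ≈ 8.7 °C.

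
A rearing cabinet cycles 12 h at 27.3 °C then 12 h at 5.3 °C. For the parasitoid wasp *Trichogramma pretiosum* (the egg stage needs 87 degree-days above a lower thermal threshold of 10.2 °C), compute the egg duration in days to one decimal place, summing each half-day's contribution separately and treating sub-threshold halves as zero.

10.2 days

Day half: max(0, 27.3 − 10.2) × 0.5 = 17.1 × 0.5 = 8.55 DD.
Night half: max(0, 5.3 − 10.2) × 0.5 = 0.0 × 0.5 = 0.00 DD.
Per 24 h: 8.55 DD/day.
Duration = 87 / 8.55 = 10.175 ≈ 10.2 days.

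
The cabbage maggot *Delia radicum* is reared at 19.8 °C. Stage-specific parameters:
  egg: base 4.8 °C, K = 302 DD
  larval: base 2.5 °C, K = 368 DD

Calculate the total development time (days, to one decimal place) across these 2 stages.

41.4 days

egg: 302 / (19.8 − 4.8) = 302 / 15.0 = 20.133 d.
larval: 368 / (19.8 − 2.5) = 368 / 17.3 = 21.272 d.
Sum = 41.405 ≈ 41.4 days.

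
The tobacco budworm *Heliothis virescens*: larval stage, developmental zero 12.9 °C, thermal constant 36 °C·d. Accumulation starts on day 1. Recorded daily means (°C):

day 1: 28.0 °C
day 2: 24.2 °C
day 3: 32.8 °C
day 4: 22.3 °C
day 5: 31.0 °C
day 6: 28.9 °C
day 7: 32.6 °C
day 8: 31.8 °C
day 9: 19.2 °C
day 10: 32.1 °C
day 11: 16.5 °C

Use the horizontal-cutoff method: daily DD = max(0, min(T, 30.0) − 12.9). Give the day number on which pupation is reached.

day 3

Daily DD above 12.9 °C (capped at 17.1): 15.1, 11.3, 17.1, 9.4, 17.1, 16.0, 17.1, 17.1, 6.3, 17.1, 3.6.
Cumulative: 15.1, 26.4, 43.5, 52.9, 70.0, 86.0, 103.1, 120.2, 126.5, 143.6, 147.2.
The total first reaches 36 DD on day 3.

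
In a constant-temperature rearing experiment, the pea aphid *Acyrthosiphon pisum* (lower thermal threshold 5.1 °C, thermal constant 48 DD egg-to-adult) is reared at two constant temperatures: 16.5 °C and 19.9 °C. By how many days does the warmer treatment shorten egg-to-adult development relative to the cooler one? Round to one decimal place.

At 16.5 °C: 48 / (16.5 − 5.1) = 48 / 11.4 = 4.211 d.
At 19.9 °C: 48 / (19.9 − 5.1) = 48 / 14.8 = 3.243 d.
Difference = |4.211 − 3.243| = 0.967 ≈ 1.0 days.

1.0 days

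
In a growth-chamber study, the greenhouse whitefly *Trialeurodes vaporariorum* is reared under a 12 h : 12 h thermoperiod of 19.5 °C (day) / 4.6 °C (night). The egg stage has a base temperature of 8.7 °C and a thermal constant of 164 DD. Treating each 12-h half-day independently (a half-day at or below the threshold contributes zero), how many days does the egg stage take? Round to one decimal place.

Day half: max(0, 19.5 − 8.7) × 0.5 = 10.8 × 0.5 = 5.40 DD.
Night half: max(0, 4.6 − 8.7) × 0.5 = 0.0 × 0.5 = 0.00 DD.
Per 24 h: 5.40 DD/day.
Duration = 164 / 5.40 = 30.370 ≈ 30.4 days.

30.4 days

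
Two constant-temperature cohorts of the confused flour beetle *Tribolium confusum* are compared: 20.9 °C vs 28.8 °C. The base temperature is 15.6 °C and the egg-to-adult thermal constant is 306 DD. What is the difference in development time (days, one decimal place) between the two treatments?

At 20.9 °C: 306 / (20.9 − 15.6) = 306 / 5.3 = 57.736 d.
At 28.8 °C: 306 / (28.8 − 15.6) = 306 / 13.2 = 23.182 d.
Difference = |57.736 − 23.182| = 34.554 ≈ 34.6 days.

34.6 days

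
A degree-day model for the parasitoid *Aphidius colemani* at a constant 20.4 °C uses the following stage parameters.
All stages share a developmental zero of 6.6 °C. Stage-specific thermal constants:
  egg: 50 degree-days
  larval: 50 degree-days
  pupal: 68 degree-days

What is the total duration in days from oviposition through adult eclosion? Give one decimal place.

Daily accumulation at 20.4 °C = 20.4 − 6.6 = 13.8 DD/day.
Total K = 50 + 50 + 68 = 168 DD.
Total duration = 168 / 13.8 = 12.174 ≈ 12.2 days.

12.2 days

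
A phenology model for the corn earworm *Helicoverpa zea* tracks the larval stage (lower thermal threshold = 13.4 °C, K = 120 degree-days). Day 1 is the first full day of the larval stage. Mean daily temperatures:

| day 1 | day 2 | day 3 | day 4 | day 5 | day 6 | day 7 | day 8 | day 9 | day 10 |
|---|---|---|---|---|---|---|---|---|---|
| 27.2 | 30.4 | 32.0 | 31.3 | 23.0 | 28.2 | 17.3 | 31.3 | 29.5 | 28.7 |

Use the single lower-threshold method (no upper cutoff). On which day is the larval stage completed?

day 9

Daily DD above 13.4 °C: 13.8, 17.0, 18.6, 17.9, 9.6, 14.8, 3.9, 17.9, 16.1, 15.3.
Cumulative: 13.8, 30.8, 49.4, 67.3, 76.9, 91.7, 95.6, 113.5, 129.6, 144.9.
The total first reaches 120 DD on day 9.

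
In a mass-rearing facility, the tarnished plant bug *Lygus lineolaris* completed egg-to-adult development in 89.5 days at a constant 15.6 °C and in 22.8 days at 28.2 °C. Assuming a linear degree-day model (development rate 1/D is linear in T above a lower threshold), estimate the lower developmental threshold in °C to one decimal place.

11.3 °C

Equal thermal constants: D₁(T₁ − T_b) = D₂(T₂ − T_b).
89.5·(15.6 − T_b) = 22.8·(28.2 − T_b)
T_b = (89.5·15.6 − 22.8·28.2) / (89.5 − 22.8) = 753.24 / 66.7 = 11.293 °C ≈ 11.3 °C.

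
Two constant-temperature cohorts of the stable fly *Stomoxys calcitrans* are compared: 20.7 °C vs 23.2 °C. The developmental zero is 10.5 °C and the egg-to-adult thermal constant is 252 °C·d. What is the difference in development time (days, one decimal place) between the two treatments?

4.9 days

At 20.7 °C: 252 / (20.7 − 10.5) = 252 / 10.2 = 24.706 d.
At 23.2 °C: 252 / (23.2 − 10.5) = 252 / 12.7 = 19.843 d.
Difference = |24.706 − 19.843| = 4.863 ≈ 4.9 days.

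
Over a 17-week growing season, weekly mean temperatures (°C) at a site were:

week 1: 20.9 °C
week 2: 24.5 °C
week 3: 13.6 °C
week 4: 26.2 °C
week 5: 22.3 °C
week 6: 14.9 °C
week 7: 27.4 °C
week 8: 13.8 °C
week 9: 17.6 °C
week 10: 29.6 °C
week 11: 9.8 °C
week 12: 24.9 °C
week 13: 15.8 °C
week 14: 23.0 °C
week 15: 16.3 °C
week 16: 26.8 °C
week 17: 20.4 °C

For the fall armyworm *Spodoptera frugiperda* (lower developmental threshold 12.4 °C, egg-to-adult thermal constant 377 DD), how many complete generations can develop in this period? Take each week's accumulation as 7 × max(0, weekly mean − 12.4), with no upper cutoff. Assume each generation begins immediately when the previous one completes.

Weekly DD (7 × max(0, T̄ − 12.4)): 59.5, 84.7, 8.4, 96.6, 69.3, 17.5, 105.0, 9.8, 36.4, 120.4, 0.0, 87.5, 23.8, 74.2, 27.3, 100.8, 56.0.
Season total = 977.2 DD.
Complete generations = ⌊977.2 / 377⌋ = 2.

2 generations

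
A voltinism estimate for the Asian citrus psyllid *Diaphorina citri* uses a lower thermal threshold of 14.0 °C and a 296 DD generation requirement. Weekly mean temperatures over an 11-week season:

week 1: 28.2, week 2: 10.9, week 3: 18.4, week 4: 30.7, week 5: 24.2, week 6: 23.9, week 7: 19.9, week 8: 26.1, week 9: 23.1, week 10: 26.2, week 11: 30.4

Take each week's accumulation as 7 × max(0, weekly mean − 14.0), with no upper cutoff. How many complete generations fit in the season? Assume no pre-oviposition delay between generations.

Weekly DD (7 × max(0, T̄ − 14.0)): 99.4, 0.0, 30.8, 116.9, 71.4, 69.3, 41.3, 84.7, 63.7, 85.4, 114.8.
Season total = 777.7 DD.
Complete generations = ⌊777.7 / 296⌋ = 2.

2 generations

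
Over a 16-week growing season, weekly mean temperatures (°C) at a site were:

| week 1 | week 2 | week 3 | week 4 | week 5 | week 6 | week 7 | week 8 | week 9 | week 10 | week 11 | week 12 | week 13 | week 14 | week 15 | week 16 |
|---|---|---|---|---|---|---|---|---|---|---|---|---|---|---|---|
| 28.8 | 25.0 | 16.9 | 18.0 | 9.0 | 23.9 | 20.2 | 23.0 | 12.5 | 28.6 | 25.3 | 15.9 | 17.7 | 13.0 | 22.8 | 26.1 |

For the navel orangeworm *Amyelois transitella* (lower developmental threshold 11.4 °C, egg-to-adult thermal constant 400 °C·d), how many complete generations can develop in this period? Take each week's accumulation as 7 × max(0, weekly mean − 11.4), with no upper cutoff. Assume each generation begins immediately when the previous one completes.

Weekly DD (7 × max(0, T̄ − 11.4)): 121.8, 95.2, 38.5, 46.2, 0.0, 87.5, 61.6, 81.2, 7.7, 120.4, 97.3, 31.5, 44.1, 11.2, 79.8, 102.9.
Season total = 1026.9 DD.
Complete generations = ⌊1026.9 / 400⌋ = 2.

2 generations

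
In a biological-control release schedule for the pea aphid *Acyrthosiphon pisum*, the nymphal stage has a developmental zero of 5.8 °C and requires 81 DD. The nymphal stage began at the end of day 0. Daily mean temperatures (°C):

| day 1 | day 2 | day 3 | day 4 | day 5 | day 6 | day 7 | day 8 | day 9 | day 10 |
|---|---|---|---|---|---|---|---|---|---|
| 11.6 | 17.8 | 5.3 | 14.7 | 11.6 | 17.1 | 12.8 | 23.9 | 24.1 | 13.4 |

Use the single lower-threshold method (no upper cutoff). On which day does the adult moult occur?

day 9

Daily DD above 5.8 °C: 5.8, 12.0, 0.0, 8.9, 5.8, 11.3, 7.0, 18.1, 18.3, 7.6.
Cumulative: 5.8, 17.8, 17.8, 26.7, 32.5, 43.8, 50.8, 68.9, 87.2, 94.8.
The total first reaches 81 DD on day 9.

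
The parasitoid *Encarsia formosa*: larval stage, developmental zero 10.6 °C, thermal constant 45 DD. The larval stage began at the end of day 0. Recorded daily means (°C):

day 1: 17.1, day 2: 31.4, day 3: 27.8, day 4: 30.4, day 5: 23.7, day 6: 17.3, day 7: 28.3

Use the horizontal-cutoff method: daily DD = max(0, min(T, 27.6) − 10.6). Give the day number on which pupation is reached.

day 4

Daily DD above 10.6 °C (capped at 17.0): 6.5, 17.0, 17.0, 17.0, 13.1, 6.7, 17.0.
Cumulative: 6.5, 23.5, 40.5, 57.5, 70.6, 77.3, 94.3.
The total first reaches 45 DD on day 4.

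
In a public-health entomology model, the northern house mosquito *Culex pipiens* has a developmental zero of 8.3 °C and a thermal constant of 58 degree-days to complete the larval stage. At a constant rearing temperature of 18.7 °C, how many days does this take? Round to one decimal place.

5.6 days

Daily accumulation = 18.7 − 8.3 = 10.4 DD/day.
Duration = 58 / 10.4 = 5.577 ≈ 5.6 days.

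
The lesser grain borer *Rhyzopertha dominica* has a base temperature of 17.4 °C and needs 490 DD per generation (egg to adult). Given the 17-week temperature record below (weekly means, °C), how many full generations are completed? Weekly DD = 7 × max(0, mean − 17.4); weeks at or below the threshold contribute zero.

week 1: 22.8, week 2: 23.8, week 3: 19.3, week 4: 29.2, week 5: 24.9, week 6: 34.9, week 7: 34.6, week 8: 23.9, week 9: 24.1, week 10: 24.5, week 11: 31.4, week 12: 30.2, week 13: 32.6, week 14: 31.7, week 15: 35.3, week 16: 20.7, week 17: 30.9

Weekly DD (7 × max(0, T̄ − 17.4)): 37.8, 44.8, 13.3, 82.6, 52.5, 122.5, 120.4, 45.5, 46.9, 49.7, 98.0, 89.6, 106.4, 100.1, 125.3, 23.1, 94.5.
Season total = 1253.0 DD.
Complete generations = ⌊1253.0 / 490⌋ = 2.

2 generations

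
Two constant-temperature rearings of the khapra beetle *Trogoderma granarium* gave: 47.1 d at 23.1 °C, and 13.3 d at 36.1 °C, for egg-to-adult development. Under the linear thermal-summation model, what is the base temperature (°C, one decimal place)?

18.0 °C

Linear rate model ⇒ the product D·(T − T_b) is constant across temperatures.
47.1·(23.1 − T_b) = 13.3·(36.1 − T_b)
T_b = (47.1·23.1 − 13.3·36.1) / (47.1 − 13.3) = 607.88 / 33.8 = 17.985 °C ≈ 18.0 °C.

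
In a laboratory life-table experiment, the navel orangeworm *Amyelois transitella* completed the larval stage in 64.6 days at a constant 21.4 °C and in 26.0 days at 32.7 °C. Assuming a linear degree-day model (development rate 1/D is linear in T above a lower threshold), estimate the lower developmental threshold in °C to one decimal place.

13.8 °C

Linear rate model ⇒ the product D·(T − T_b) is constant across temperatures.
64.6·(21.4 − T_b) = 26.0·(32.7 − T_b)
T_b = (64.6·21.4 − 26.0·32.7) / (64.6 − 26.0) = 532.24 / 38.6 = 13.789 °C ≈ 13.8 °C.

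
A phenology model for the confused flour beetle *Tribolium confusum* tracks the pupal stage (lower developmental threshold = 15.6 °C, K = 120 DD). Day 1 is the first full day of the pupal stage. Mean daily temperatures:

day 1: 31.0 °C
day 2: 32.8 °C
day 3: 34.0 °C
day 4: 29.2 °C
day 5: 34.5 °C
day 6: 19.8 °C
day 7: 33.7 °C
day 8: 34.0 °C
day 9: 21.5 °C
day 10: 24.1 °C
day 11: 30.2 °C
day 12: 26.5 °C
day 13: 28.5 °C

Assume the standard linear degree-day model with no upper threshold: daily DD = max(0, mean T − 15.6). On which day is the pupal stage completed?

day 8

Daily DD above 15.6 °C: 15.4, 17.2, 18.4, 13.6, 18.9, 4.2, 18.1, 18.4, 5.9, 8.5, 14.6, 10.9, 12.9.
Cumulative: 15.4, 32.6, 51.0, 64.6, 83.5, 87.7, 105.8, 124.2, 130.1, 138.6, 153.2, 164.1, 177.0.
The total first reaches 120 DD on day 8.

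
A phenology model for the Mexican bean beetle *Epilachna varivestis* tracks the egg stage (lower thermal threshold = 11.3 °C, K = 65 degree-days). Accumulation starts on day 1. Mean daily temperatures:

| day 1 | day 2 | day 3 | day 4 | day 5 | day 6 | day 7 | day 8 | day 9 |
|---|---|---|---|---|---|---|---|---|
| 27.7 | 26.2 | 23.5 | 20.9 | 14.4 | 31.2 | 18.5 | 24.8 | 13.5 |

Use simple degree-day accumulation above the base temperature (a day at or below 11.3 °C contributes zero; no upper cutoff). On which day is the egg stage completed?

day 6

Daily DD above 11.3 °C: 16.4, 14.9, 12.2, 9.6, 3.1, 19.9, 7.2, 13.5, 2.2.
Cumulative: 16.4, 31.3, 43.5, 53.1, 56.2, 76.1, 83.3, 96.8, 99.0.
The total first reaches 65 DD on day 6.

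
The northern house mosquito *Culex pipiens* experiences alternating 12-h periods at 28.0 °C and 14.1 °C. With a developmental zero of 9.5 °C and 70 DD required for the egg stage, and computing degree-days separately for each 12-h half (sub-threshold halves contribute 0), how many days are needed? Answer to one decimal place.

Day half: max(0, 28.0 − 9.5) × 0.5 = 18.5 × 0.5 = 9.25 DD.
Night half: max(0, 14.1 − 9.5) × 0.5 = 4.6 × 0.5 = 2.30 DD.
Per 24 h: 11.55 DD/day.
Duration = 70 / 11.55 = 6.061 ≈ 6.1 days.

6.1 days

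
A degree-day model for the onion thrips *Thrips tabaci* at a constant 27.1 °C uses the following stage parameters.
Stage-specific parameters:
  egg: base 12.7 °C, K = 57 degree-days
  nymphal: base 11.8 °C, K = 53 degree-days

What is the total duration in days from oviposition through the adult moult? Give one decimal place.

egg: 57 / (27.1 − 12.7) = 57 / 14.4 = 3.958 d.
nymphal: 53 / (27.1 − 11.8) = 53 / 15.3 = 3.464 d.
Sum = 7.422 ≈ 7.4 days.

7.4 days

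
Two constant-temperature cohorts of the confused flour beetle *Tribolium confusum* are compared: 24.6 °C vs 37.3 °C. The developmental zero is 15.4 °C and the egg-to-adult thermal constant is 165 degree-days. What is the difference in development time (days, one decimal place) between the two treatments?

10.4 days

At 24.6 °C: 165 / (24.6 − 15.4) = 165 / 9.2 = 17.935 d.
At 37.3 °C: 165 / (37.3 − 15.4) = 165 / 21.9 = 7.534 d.
Difference = |17.935 − 7.534| = 10.401 ≈ 10.4 days.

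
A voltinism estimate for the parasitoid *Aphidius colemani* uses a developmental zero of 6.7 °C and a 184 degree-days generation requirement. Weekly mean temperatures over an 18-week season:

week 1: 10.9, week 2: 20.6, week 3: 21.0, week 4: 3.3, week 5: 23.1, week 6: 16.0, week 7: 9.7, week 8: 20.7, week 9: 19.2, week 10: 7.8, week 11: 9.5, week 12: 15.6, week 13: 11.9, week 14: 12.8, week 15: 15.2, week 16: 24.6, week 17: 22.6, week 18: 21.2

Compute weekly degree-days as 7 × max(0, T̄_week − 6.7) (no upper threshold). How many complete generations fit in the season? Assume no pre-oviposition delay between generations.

6 generations

Weekly DD (7 × max(0, T̄ − 6.7)): 29.4, 97.3, 100.1, 0.0, 114.8, 65.1, 21.0, 98.0, 87.5, 7.7, 19.6, 62.3, 36.4, 42.7, 59.5, 125.3, 111.3, 101.5.
Season total = 1179.5 DD.
Complete generations = ⌊1179.5 / 184⌋ = 6.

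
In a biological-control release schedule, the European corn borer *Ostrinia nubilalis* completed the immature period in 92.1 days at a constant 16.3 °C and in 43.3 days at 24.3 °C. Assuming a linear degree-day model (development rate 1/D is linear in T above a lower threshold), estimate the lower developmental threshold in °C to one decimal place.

Linear rate model ⇒ the product D·(T − T_b) is constant across temperatures.
92.1·(16.3 − T_b) = 43.3·(24.3 − T_b)
T_b = (92.1·16.3 − 43.3·24.3) / (92.1 − 43.3) = 449.04 / 48.8 = 9.202 °C ≈ 9.2 °C.

9.2 °C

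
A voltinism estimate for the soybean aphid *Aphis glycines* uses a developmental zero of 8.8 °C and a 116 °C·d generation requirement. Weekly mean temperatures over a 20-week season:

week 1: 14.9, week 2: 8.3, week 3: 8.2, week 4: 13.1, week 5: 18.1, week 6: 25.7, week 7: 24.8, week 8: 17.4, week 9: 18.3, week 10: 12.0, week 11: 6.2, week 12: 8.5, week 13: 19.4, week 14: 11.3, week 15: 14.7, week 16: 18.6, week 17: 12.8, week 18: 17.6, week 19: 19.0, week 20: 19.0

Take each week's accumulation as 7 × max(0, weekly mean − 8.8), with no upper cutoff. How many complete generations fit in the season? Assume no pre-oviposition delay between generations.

Weekly DD (7 × max(0, T̄ − 8.8)): 42.7, 0.0, 0.0, 30.1, 65.1, 118.3, 112.0, 60.2, 66.5, 22.4, 0.0, 0.0, 74.2, 17.5, 41.3, 68.6, 28.0, 61.6, 71.4, 71.4.
Season total = 951.3 DD.
Complete generations = ⌊951.3 / 116⌋ = 8.

8 generations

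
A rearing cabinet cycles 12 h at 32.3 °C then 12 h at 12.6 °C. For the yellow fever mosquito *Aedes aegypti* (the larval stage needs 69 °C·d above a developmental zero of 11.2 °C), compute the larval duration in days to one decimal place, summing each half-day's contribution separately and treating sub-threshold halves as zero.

6.1 days

Day half: max(0, 32.3 − 11.2) × 0.5 = 21.1 × 0.5 = 10.55 DD.
Night half: max(0, 12.6 − 11.2) × 0.5 = 1.4 × 0.5 = 0.70 DD.
Per 24 h: 11.25 DD/day.
Duration = 69 / 11.25 = 6.133 ≈ 6.1 days.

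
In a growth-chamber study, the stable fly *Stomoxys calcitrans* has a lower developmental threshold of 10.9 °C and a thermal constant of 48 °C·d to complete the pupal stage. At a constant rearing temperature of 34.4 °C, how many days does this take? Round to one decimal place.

Daily accumulation = 34.4 − 10.9 = 23.5 DD/day.
Duration = 48 / 23.5 = 2.043 ≈ 2.0 days.

2.0 days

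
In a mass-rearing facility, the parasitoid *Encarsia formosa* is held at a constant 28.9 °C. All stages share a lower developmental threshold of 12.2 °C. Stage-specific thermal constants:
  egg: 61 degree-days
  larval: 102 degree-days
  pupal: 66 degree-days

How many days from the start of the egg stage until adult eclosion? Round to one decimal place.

Daily accumulation at 28.9 °C = 28.9 − 12.2 = 16.7 DD/day.
Total K = 61 + 102 + 66 = 229 DD.
Total duration = 229 / 16.7 = 13.713 ≈ 13.7 days.

13.7 days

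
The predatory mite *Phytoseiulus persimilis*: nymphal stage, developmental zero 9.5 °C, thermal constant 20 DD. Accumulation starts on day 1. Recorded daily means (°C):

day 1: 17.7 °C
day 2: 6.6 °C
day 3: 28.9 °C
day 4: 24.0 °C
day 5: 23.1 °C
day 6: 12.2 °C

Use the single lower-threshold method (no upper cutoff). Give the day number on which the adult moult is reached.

day 3

Daily DD above 9.5 °C: 8.2, 0.0, 19.4, 14.5, 13.6, 2.7.
Cumulative: 8.2, 8.2, 27.6, 42.1, 55.7, 58.4.
The total first reaches 20 DD on day 3.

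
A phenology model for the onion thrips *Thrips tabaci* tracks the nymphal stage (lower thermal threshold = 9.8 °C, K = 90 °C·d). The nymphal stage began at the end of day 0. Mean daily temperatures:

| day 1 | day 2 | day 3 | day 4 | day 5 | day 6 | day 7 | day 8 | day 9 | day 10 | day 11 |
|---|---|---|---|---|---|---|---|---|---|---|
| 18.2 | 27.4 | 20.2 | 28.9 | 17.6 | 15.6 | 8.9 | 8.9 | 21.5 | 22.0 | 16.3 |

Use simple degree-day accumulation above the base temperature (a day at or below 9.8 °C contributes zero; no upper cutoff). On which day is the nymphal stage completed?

day 10

Daily DD above 9.8 °C: 8.4, 17.6, 10.4, 19.1, 7.8, 5.8, 0.0, 0.0, 11.7, 12.2, 6.5.
Cumulative: 8.4, 26.0, 36.4, 55.5, 63.3, 69.1, 69.1, 69.1, 80.8, 93.0, 99.5.
The total first reaches 90 DD on day 10.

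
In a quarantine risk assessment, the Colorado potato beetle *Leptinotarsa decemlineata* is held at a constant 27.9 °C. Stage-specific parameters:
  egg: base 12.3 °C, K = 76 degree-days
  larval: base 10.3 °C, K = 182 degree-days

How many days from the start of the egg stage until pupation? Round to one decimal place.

15.2 days

egg: 76 / (27.9 − 12.3) = 76 / 15.6 = 4.872 d.
larval: 182 / (27.9 − 10.3) = 182 / 17.6 = 10.341 d.
Sum = 15.213 ≈ 15.2 days.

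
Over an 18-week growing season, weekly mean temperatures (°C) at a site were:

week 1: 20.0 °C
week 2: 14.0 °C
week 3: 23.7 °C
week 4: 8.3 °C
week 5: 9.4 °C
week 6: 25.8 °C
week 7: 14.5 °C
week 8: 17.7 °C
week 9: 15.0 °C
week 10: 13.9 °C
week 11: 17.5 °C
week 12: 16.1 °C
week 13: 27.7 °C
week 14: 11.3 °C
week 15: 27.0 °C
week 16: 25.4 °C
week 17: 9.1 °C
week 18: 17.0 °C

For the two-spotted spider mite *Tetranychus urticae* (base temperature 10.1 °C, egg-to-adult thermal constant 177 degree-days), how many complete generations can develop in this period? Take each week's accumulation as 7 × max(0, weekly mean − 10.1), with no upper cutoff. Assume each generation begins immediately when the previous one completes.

5 generations

Weekly DD (7 × max(0, T̄ − 10.1)): 69.3, 27.3, 95.2, 0.0, 0.0, 109.9, 30.8, 53.2, 34.3, 26.6, 51.8, 42.0, 123.2, 8.4, 118.3, 107.1, 0.0, 48.3.
Season total = 945.7 DD.
Complete generations = ⌊945.7 / 177⌋ = 5.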